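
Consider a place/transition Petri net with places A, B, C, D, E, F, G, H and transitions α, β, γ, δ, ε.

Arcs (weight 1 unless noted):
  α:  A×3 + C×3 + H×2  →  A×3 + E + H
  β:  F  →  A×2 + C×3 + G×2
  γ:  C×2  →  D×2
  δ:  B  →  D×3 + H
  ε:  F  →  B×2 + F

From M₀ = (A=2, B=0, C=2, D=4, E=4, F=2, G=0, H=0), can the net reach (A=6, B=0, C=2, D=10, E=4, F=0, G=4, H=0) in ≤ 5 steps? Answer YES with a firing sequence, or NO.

step 1: fire β:  (A=2, B=0, C=2, D=4, E=4, F=2, G=0, H=0) → (A=4, B=0, C=5, D=4, E=4, F=1, G=2, H=0)
step 2: fire β:  (A=4, B=0, C=5, D=4, E=4, F=1, G=2, H=0) → (A=6, B=0, C=8, D=4, E=4, F=0, G=4, H=0)
step 3: fire γ:  (A=6, B=0, C=8, D=4, E=4, F=0, G=4, H=0) → (A=6, B=0, C=6, D=6, E=4, F=0, G=4, H=0)
step 4: fire γ:  (A=6, B=0, C=6, D=6, E=4, F=0, G=4, H=0) → (A=6, B=0, C=4, D=8, E=4, F=0, G=4, H=0)
step 5: fire γ:  (A=6, B=0, C=4, D=8, E=4, F=0, G=4, H=0) → (A=6, B=0, C=2, D=10, E=4, F=0, G=4, H=0)

YES — reachable via ⟨β, β, γ, γ, γ⟩ (5 firings)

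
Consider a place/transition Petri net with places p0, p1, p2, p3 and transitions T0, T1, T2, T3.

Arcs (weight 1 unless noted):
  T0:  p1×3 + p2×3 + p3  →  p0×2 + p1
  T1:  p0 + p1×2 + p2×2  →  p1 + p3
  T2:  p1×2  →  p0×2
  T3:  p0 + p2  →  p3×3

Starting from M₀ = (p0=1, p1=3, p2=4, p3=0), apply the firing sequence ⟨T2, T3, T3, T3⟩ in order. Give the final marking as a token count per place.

step 1: fire T2:  (p0=1, p1=3, p2=4, p3=0) → (p0=3, p1=1, p2=4, p3=0)
step 2: fire T3:  (p0=3, p1=1, p2=4, p3=0) → (p0=2, p1=1, p2=3, p3=3)
step 3: fire T3:  (p0=2, p1=1, p2=3, p3=3) → (p0=1, p1=1, p2=2, p3=6)
step 4: fire T3:  (p0=1, p1=1, p2=2, p3=6) → (p0=0, p1=1, p2=1, p3=9)

(p0=0, p1=1, p2=1, p3=9)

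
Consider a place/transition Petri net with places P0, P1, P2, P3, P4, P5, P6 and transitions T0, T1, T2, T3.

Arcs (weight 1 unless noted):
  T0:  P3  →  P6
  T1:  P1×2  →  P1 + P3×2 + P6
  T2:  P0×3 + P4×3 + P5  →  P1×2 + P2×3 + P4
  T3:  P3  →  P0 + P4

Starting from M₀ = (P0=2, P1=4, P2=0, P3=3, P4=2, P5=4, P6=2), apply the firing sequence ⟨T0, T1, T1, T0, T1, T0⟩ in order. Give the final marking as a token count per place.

(P0=2, P1=1, P2=0, P3=6, P4=2, P5=4, P6=8)

step 1: fire T0:  (P0=2, P1=4, P2=0, P3=3, P4=2, P5=4, P6=2) → (P0=2, P1=4, P2=0, P3=2, P4=2, P5=4, P6=3)
step 2: fire T1:  (P0=2, P1=4, P2=0, P3=2, P4=2, P5=4, P6=3) → (P0=2, P1=3, P2=0, P3=4, P4=2, P5=4, P6=4)
step 3: fire T1:  (P0=2, P1=3, P2=0, P3=4, P4=2, P5=4, P6=4) → (P0=2, P1=2, P2=0, P3=6, P4=2, P5=4, P6=5)
step 4: fire T0:  (P0=2, P1=2, P2=0, P3=6, P4=2, P5=4, P6=5) → (P0=2, P1=2, P2=0, P3=5, P4=2, P5=4, P6=6)
step 5: fire T1:  (P0=2, P1=2, P2=0, P3=5, P4=2, P5=4, P6=6) → (P0=2, P1=1, P2=0, P3=7, P4=2, P5=4, P6=7)
step 6: fire T0:  (P0=2, P1=1, P2=0, P3=7, P4=2, P5=4, P6=7) → (P0=2, P1=1, P2=0, P3=6, P4=2, P5=4, P6=8)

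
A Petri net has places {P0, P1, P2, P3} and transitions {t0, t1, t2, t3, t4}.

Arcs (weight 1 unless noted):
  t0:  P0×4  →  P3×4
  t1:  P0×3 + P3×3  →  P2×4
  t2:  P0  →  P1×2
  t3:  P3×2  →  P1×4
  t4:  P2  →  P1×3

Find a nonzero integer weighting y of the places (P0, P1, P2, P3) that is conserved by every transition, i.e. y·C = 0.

Incidence matrix C (rows=places, cols=transitions):
       t0   t1   t2   t3   t4
   P0  -4   -3   -1    0    0
   P1   0    0    2    4    3
   P2   0    4    0    0   -1
   P3   4   -3    0   -2    0

Candidate y = [2, 1, 3, 2]; check y·C column-wise:
  col t0: 2·-4 + 1·0 + 3·0 + 2·4 = 0
  col t1: 2·-3 + 1·0 + 3·4 + 2·-3 = 0
  col t2: 2·-1 + 1·2 + 3·0 + 2·0 = 0
  col t3: 2·0 + 1·4 + 3·0 + 2·-2 = 0
  col t4: 2·0 + 1·3 + 3·-1 + 2·0 = 0

y = (P0:2, P1:1, P2:3, P3:2)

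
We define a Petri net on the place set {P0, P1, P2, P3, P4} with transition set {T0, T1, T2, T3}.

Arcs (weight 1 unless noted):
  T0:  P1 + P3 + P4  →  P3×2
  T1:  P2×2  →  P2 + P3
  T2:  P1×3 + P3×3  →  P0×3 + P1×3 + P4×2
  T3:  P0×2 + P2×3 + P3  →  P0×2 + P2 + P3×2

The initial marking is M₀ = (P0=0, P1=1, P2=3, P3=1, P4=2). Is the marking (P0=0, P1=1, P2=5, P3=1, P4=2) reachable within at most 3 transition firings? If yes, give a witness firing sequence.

NO — not reachable within 3 firings

depth 0: 1 marking
depth 1: 3 markings reached so far
depth 2: 5 markings reached so far
depth 3: 6 markings reached so far
target is not among the 6 markings reachable within 3 steps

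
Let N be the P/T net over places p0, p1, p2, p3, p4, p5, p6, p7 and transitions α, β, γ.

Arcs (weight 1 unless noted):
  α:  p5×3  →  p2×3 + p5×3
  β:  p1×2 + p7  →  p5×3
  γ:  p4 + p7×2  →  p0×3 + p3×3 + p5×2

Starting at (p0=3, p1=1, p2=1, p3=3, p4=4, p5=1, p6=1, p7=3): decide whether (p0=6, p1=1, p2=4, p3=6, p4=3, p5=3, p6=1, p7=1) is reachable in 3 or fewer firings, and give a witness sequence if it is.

step 1: fire γ:  (p0=3, p1=1, p2=1, p3=3, p4=4, p5=1, p6=1, p7=3) → (p0=6, p1=1, p2=1, p3=6, p4=3, p5=3, p6=1, p7=1)
step 2: fire α:  (p0=6, p1=1, p2=1, p3=6, p4=3, p5=3, p6=1, p7=1) → (p0=6, p1=1, p2=4, p3=6, p4=3, p5=3, p6=1, p7=1)

YES — reachable via ⟨γ, α⟩ (2 firings)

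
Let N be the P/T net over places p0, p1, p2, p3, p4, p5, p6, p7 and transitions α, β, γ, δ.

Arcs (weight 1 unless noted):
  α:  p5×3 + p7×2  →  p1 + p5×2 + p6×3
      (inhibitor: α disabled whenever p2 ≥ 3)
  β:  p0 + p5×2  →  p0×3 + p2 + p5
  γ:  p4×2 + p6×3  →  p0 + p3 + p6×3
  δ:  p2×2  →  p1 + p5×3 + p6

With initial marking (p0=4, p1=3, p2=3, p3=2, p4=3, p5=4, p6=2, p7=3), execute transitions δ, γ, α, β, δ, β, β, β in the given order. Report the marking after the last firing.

(p0=13, p1=6, p2=3, p3=3, p4=1, p5=5, p6=7, p7=1)

step 1: fire δ:  (p0=4, p1=3, p2=3, p3=2, p4=3, p5=4, p6=2, p7=3) → (p0=4, p1=4, p2=1, p3=2, p4=3, p5=7, p6=3, p7=3)
step 2: fire γ:  (p0=4, p1=4, p2=1, p3=2, p4=3, p5=7, p6=3, p7=3) → (p0=5, p1=4, p2=1, p3=3, p4=1, p5=7, p6=3, p7=3)
step 3: fire α:  (p0=5, p1=4, p2=1, p3=3, p4=1, p5=7, p6=3, p7=3) → (p0=5, p1=5, p2=1, p3=3, p4=1, p5=6, p6=6, p7=1)
step 4: fire β:  (p0=5, p1=5, p2=1, p3=3, p4=1, p5=6, p6=6, p7=1) → (p0=7, p1=5, p2=2, p3=3, p4=1, p5=5, p6=6, p7=1)
step 5: fire δ:  (p0=7, p1=5, p2=2, p3=3, p4=1, p5=5, p6=6, p7=1) → (p0=7, p1=6, p2=0, p3=3, p4=1, p5=8, p6=7, p7=1)
step 6: fire β:  (p0=7, p1=6, p2=0, p3=3, p4=1, p5=8, p6=7, p7=1) → (p0=9, p1=6, p2=1, p3=3, p4=1, p5=7, p6=7, p7=1)
step 7: fire β:  (p0=9, p1=6, p2=1, p3=3, p4=1, p5=7, p6=7, p7=1) → (p0=11, p1=6, p2=2, p3=3, p4=1, p5=6, p6=7, p7=1)
step 8: fire β:  (p0=11, p1=6, p2=2, p3=3, p4=1, p5=6, p6=7, p7=1) → (p0=13, p1=6, p2=3, p3=3, p4=1, p5=5, p6=7, p7=1)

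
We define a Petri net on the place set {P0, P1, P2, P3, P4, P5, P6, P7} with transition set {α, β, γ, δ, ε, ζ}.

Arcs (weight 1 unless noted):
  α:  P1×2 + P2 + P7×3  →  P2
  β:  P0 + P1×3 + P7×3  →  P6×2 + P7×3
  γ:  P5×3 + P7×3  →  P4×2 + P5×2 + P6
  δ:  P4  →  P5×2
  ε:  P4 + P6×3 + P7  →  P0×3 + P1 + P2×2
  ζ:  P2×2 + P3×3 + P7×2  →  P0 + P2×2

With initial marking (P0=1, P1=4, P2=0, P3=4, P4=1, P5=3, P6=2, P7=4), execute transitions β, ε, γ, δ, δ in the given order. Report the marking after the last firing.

(P0=3, P1=2, P2=2, P3=4, P4=0, P5=6, P6=2, P7=0)

step 1: fire β:  (P0=1, P1=4, P2=0, P3=4, P4=1, P5=3, P6=2, P7=4) → (P0=0, P1=1, P2=0, P3=4, P4=1, P5=3, P6=4, P7=4)
step 2: fire ε:  (P0=0, P1=1, P2=0, P3=4, P4=1, P5=3, P6=4, P7=4) → (P0=3, P1=2, P2=2, P3=4, P4=0, P5=3, P6=1, P7=3)
step 3: fire γ:  (P0=3, P1=2, P2=2, P3=4, P4=0, P5=3, P6=1, P7=3) → (P0=3, P1=2, P2=2, P3=4, P4=2, P5=2, P6=2, P7=0)
step 4: fire δ:  (P0=3, P1=2, P2=2, P3=4, P4=2, P5=2, P6=2, P7=0) → (P0=3, P1=2, P2=2, P3=4, P4=1, P5=4, P6=2, P7=0)
step 5: fire δ:  (P0=3, P1=2, P2=2, P3=4, P4=1, P5=4, P6=2, P7=0) → (P0=3, P1=2, P2=2, P3=4, P4=0, P5=6, P6=2, P7=0)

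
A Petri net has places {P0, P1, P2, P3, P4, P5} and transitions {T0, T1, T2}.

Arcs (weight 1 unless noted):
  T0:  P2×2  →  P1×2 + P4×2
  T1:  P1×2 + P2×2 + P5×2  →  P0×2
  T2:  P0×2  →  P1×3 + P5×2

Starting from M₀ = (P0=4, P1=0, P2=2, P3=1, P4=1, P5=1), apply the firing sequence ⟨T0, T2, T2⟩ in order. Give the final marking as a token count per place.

step 1: fire T0:  (P0=4, P1=0, P2=2, P3=1, P4=1, P5=1) → (P0=4, P1=2, P2=0, P3=1, P4=3, P5=1)
step 2: fire T2:  (P0=4, P1=2, P2=0, P3=1, P4=3, P5=1) → (P0=2, P1=5, P2=0, P3=1, P4=3, P5=3)
step 3: fire T2:  (P0=2, P1=5, P2=0, P3=1, P4=3, P5=3) → (P0=0, P1=8, P2=0, P3=1, P4=3, P5=5)

(P0=0, P1=8, P2=0, P3=1, P4=3, P5=5)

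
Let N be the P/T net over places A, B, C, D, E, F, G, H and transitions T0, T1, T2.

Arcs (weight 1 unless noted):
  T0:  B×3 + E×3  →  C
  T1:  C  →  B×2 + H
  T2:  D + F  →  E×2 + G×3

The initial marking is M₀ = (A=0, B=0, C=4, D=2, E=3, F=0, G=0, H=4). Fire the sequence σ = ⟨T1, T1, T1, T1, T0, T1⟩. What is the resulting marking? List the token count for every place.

(A=0, B=7, C=0, D=2, E=0, F=0, G=0, H=9)

step 1: fire T1:  (A=0, B=0, C=4, D=2, E=3, F=0, G=0, H=4) → (A=0, B=2, C=3, D=2, E=3, F=0, G=0, H=5)
step 2: fire T1:  (A=0, B=2, C=3, D=2, E=3, F=0, G=0, H=5) → (A=0, B=4, C=2, D=2, E=3, F=0, G=0, H=6)
step 3: fire T1:  (A=0, B=4, C=2, D=2, E=3, F=0, G=0, H=6) → (A=0, B=6, C=1, D=2, E=3, F=0, G=0, H=7)
step 4: fire T1:  (A=0, B=6, C=1, D=2, E=3, F=0, G=0, H=7) → (A=0, B=8, C=0, D=2, E=3, F=0, G=0, H=8)
step 5: fire T0:  (A=0, B=8, C=0, D=2, E=3, F=0, G=0, H=8) → (A=0, B=5, C=1, D=2, E=0, F=0, G=0, H=8)
step 6: fire T1:  (A=0, B=5, C=1, D=2, E=0, F=0, G=0, H=8) → (A=0, B=7, C=0, D=2, E=0, F=0, G=0, H=9)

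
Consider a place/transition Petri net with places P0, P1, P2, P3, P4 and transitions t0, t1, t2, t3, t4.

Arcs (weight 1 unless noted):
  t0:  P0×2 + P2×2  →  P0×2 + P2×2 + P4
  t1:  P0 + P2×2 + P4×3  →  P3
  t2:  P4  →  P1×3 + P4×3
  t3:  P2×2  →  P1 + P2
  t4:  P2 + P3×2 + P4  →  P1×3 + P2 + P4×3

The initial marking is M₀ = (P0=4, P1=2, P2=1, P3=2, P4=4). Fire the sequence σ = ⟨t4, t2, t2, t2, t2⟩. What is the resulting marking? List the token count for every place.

step 1: fire t4:  (P0=4, P1=2, P2=1, P3=2, P4=4) → (P0=4, P1=5, P2=1, P3=0, P4=6)
step 2: fire t2:  (P0=4, P1=5, P2=1, P3=0, P4=6) → (P0=4, P1=8, P2=1, P3=0, P4=8)
step 3: fire t2:  (P0=4, P1=8, P2=1, P3=0, P4=8) → (P0=4, P1=11, P2=1, P3=0, P4=10)
step 4: fire t2:  (P0=4, P1=11, P2=1, P3=0, P4=10) → (P0=4, P1=14, P2=1, P3=0, P4=12)
step 5: fire t2:  (P0=4, P1=14, P2=1, P3=0, P4=12) → (P0=4, P1=17, P2=1, P3=0, P4=14)

(P0=4, P1=17, P2=1, P3=0, P4=14)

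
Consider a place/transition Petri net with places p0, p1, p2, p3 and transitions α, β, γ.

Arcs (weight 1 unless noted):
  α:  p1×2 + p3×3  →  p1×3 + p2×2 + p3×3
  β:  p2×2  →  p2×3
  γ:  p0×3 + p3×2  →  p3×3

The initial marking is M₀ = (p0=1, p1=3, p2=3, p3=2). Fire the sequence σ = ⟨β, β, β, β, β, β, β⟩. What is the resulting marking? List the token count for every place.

(p0=1, p1=3, p2=10, p3=2)

step 1: fire β:  (p0=1, p1=3, p2=3, p3=2) → (p0=1, p1=3, p2=4, p3=2)
step 2: fire β:  (p0=1, p1=3, p2=4, p3=2) → (p0=1, p1=3, p2=5, p3=2)
step 3: fire β:  (p0=1, p1=3, p2=5, p3=2) → (p0=1, p1=3, p2=6, p3=2)
step 4: fire β:  (p0=1, p1=3, p2=6, p3=2) → (p0=1, p1=3, p2=7, p3=2)
step 5: fire β:  (p0=1, p1=3, p2=7, p3=2) → (p0=1, p1=3, p2=8, p3=2)
step 6: fire β:  (p0=1, p1=3, p2=8, p3=2) → (p0=1, p1=3, p2=9, p3=2)
step 7: fire β:  (p0=1, p1=3, p2=9, p3=2) → (p0=1, p1=3, p2=10, p3=2)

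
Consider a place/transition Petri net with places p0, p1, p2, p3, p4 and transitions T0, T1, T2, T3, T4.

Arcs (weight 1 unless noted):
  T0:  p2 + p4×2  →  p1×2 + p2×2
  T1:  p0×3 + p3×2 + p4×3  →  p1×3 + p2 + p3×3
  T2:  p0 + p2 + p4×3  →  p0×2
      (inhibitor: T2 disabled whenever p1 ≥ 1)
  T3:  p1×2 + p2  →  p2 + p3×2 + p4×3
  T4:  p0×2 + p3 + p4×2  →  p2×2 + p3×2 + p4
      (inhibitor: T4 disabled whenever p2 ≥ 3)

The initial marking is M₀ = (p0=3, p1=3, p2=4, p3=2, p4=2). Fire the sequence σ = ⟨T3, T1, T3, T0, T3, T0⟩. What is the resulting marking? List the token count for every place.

step 1: fire T3:  (p0=3, p1=3, p2=4, p3=2, p4=2) → (p0=3, p1=1, p2=4, p3=4, p4=5)
step 2: fire T1:  (p0=3, p1=1, p2=4, p3=4, p4=5) → (p0=0, p1=4, p2=5, p3=5, p4=2)
step 3: fire T3:  (p0=0, p1=4, p2=5, p3=5, p4=2) → (p0=0, p1=2, p2=5, p3=7, p4=5)
step 4: fire T0:  (p0=0, p1=2, p2=5, p3=7, p4=5) → (p0=0, p1=4, p2=6, p3=7, p4=3)
step 5: fire T3:  (p0=0, p1=4, p2=6, p3=7, p4=3) → (p0=0, p1=2, p2=6, p3=9, p4=6)
step 6: fire T0:  (p0=0, p1=2, p2=6, p3=9, p4=6) → (p0=0, p1=4, p2=7, p3=9, p4=4)

(p0=0, p1=4, p2=7, p3=9, p4=4)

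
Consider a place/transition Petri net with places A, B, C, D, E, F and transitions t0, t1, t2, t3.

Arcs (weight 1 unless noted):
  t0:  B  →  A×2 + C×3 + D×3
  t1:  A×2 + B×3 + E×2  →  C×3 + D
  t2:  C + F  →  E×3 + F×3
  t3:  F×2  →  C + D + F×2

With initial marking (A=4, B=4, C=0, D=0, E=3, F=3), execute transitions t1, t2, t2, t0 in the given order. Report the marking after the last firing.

step 1: fire t1:  (A=4, B=4, C=0, D=0, E=3, F=3) → (A=2, B=1, C=3, D=1, E=1, F=3)
step 2: fire t2:  (A=2, B=1, C=3, D=1, E=1, F=3) → (A=2, B=1, C=2, D=1, E=4, F=5)
step 3: fire t2:  (A=2, B=1, C=2, D=1, E=4, F=5) → (A=2, B=1, C=1, D=1, E=7, F=7)
step 4: fire t0:  (A=2, B=1, C=1, D=1, E=7, F=7) → (A=4, B=0, C=4, D=4, E=7, F=7)

(A=4, B=0, C=4, D=4, E=7, F=7)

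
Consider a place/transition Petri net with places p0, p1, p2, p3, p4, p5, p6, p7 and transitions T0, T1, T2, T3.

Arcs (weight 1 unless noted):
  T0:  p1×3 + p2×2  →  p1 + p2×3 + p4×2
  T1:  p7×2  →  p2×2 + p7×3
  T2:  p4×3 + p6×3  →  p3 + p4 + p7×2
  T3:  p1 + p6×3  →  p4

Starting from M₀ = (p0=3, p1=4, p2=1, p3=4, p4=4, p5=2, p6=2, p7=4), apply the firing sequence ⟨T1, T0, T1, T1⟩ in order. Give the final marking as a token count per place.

(p0=3, p1=2, p2=8, p3=4, p4=6, p5=2, p6=2, p7=7)

step 1: fire T1:  (p0=3, p1=4, p2=1, p3=4, p4=4, p5=2, p6=2, p7=4) → (p0=3, p1=4, p2=3, p3=4, p4=4, p5=2, p6=2, p7=5)
step 2: fire T0:  (p0=3, p1=4, p2=3, p3=4, p4=4, p5=2, p6=2, p7=5) → (p0=3, p1=2, p2=4, p3=4, p4=6, p5=2, p6=2, p7=5)
step 3: fire T1:  (p0=3, p1=2, p2=4, p3=4, p4=6, p5=2, p6=2, p7=5) → (p0=3, p1=2, p2=6, p3=4, p4=6, p5=2, p6=2, p7=6)
step 4: fire T1:  (p0=3, p1=2, p2=6, p3=4, p4=6, p5=2, p6=2, p7=6) → (p0=3, p1=2, p2=8, p3=4, p4=6, p5=2, p6=2, p7=7)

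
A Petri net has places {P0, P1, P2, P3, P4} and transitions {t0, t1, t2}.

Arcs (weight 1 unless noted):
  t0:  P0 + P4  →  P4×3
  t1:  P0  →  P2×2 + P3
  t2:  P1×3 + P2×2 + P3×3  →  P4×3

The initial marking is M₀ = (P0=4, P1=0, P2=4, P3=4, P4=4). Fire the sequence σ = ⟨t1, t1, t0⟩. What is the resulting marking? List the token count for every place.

step 1: fire t1:  (P0=4, P1=0, P2=4, P3=4, P4=4) → (P0=3, P1=0, P2=6, P3=5, P4=4)
step 2: fire t1:  (P0=3, P1=0, P2=6, P3=5, P4=4) → (P0=2, P1=0, P2=8, P3=6, P4=4)
step 3: fire t0:  (P0=2, P1=0, P2=8, P3=6, P4=4) → (P0=1, P1=0, P2=8, P3=6, P4=6)

(P0=1, P1=0, P2=8, P3=6, P4=6)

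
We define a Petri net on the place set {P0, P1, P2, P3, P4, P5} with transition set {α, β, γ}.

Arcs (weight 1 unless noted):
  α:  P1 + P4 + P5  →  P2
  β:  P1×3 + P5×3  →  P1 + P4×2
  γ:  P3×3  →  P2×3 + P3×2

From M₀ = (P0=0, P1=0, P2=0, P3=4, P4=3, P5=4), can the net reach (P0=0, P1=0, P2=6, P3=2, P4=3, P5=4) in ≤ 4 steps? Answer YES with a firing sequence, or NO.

step 1: fire γ:  (P0=0, P1=0, P2=0, P3=4, P4=3, P5=4) → (P0=0, P1=0, P2=3, P3=3, P4=3, P5=4)
step 2: fire γ:  (P0=0, P1=0, P2=3, P3=3, P4=3, P5=4) → (P0=0, P1=0, P2=6, P3=2, P4=3, P5=4)

YES — reachable via ⟨γ, γ⟩ (2 firings)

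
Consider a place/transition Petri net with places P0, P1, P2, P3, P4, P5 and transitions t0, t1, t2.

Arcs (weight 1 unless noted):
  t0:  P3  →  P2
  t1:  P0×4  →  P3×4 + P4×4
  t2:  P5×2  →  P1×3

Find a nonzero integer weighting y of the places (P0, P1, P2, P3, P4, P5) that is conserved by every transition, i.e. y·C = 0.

y = (P0:1, P1:0, P2:1, P3:1, P4:0, P5:0)

Incidence matrix C (rows=places, cols=transitions):
       t0   t1   t2
   P0   0   -4    0
   P1   0    0    3
   P2   1    0    0
   P3  -1    4    0
   P4   0    4    0
   P5   0    0   -2

Candidate y = [1, 0, 1, 1, 0, 0]; check y·C column-wise:
  col t0: 1·0 + 1·1 + 1·-1 = 0
  col t1: 1·-4 + 1·0 + 1·4 + 0·4 = 0
  col t2: 1·0 + 0·3 + 1·0 + 1·0 + 0·-2 = 0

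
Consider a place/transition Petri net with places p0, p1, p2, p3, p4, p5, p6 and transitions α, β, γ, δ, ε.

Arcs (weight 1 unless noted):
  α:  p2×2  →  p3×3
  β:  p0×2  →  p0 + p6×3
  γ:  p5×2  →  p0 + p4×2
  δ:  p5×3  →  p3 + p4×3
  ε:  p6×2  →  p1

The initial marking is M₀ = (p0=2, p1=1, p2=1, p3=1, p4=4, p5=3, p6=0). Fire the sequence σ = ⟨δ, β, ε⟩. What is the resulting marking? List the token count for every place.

(p0=1, p1=2, p2=1, p3=2, p4=7, p5=0, p6=1)

step 1: fire δ:  (p0=2, p1=1, p2=1, p3=1, p4=4, p5=3, p6=0) → (p0=2, p1=1, p2=1, p3=2, p4=7, p5=0, p6=0)
step 2: fire β:  (p0=2, p1=1, p2=1, p3=2, p4=7, p5=0, p6=0) → (p0=1, p1=1, p2=1, p3=2, p4=7, p5=0, p6=3)
step 3: fire ε:  (p0=1, p1=1, p2=1, p3=2, p4=7, p5=0, p6=3) → (p0=1, p1=2, p2=1, p3=2, p4=7, p5=0, p6=1)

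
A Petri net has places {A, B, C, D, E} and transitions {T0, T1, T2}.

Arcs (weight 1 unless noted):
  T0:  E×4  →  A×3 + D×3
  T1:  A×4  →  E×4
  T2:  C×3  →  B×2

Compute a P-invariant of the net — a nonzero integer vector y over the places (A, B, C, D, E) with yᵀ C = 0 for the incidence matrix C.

y = (A:0, B:3, C:2, D:0, E:0)

Incidence matrix C (rows=places, cols=transitions):
       T0   T1   T2
    A   3   -4    0
    B   0    0    2
    C   0    0   -3
    D   3    0    0
    E  -4    4    0

Candidate y = [0, 3, 2, 0, 0]; check y·C column-wise:
  col T0: 0·3 + 3·0 + 2·0 + 0·3 + 0·-4 = 0
  col T1: 0·-4 + 3·0 + 2·0 + 0·4 = 0
  col T2: 3·2 + 2·-3 = 0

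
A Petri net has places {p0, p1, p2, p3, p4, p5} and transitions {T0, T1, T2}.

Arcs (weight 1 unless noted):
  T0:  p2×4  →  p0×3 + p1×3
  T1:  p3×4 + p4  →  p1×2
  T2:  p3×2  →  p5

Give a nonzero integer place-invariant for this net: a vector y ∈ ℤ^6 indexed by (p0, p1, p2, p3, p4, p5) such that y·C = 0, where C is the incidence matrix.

Incidence matrix C (rows=places, cols=transitions):
       T0   T1   T2
   p0   3    0    0
   p1   3    2    0
   p2  -4    0    0
   p3   0   -4   -2
   p4   0   -1    0
   p5   0    0    1

Candidate y = [4, 0, 3, 0, 0, 0]; check y·C column-wise:
  col T0: 4·3 + 0·3 + 3·-4 = 0
  col T1: 4·0 + 0·2 + 3·0 + 0·-4 + 0·-1 = 0
  col T2: 4·0 + 3·0 + 0·-2 + 0·1 = 0

y = (p0:4, p1:0, p2:3, p3:0, p4:0, p5:0)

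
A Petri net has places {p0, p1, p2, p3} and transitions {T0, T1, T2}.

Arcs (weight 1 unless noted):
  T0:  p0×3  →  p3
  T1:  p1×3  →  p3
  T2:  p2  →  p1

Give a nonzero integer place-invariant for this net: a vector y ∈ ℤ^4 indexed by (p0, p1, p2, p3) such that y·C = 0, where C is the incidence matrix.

Incidence matrix C (rows=places, cols=transitions):
       T0   T1   T2
   p0  -3    0    0
   p1   0   -3    1
   p2   0    0   -1
   p3   1    1    0

Candidate y = [1, 1, 1, 3]; check y·C column-wise:
  col T0: 1·-3 + 1·0 + 1·0 + 3·1 = 0
  col T1: 1·0 + 1·-3 + 1·0 + 3·1 = 0
  col T2: 1·0 + 1·1 + 1·-1 + 3·0 = 0

y = (p0:1, p1:1, p2:1, p3:3)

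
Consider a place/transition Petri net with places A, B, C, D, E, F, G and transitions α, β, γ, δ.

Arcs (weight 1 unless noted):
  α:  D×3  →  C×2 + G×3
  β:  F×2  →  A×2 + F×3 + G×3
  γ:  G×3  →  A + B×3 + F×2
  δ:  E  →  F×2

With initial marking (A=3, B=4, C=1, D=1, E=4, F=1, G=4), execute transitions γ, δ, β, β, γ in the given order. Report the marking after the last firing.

step 1: fire γ:  (A=3, B=4, C=1, D=1, E=4, F=1, G=4) → (A=4, B=7, C=1, D=1, E=4, F=3, G=1)
step 2: fire δ:  (A=4, B=7, C=1, D=1, E=4, F=3, G=1) → (A=4, B=7, C=1, D=1, E=3, F=5, G=1)
step 3: fire β:  (A=4, B=7, C=1, D=1, E=3, F=5, G=1) → (A=6, B=7, C=1, D=1, E=3, F=6, G=4)
step 4: fire β:  (A=6, B=7, C=1, D=1, E=3, F=6, G=4) → (A=8, B=7, C=1, D=1, E=3, F=7, G=7)
step 5: fire γ:  (A=8, B=7, C=1, D=1, E=3, F=7, G=7) → (A=9, B=10, C=1, D=1, E=3, F=9, G=4)

(A=9, B=10, C=1, D=1, E=3, F=9, G=4)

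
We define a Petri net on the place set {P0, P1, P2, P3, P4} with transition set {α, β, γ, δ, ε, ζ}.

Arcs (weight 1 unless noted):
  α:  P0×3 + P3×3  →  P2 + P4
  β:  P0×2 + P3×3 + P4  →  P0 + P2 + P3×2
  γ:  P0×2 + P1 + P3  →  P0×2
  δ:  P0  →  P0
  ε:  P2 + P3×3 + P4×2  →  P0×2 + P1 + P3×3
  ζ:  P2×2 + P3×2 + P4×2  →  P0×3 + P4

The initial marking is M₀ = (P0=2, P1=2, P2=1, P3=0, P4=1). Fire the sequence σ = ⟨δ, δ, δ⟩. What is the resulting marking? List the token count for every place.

step 1: fire δ:  (P0=2, P1=2, P2=1, P3=0, P4=1) → (P0=2, P1=2, P2=1, P3=0, P4=1)
step 2: fire δ:  (P0=2, P1=2, P2=1, P3=0, P4=1) → (P0=2, P1=2, P2=1, P3=0, P4=1)
step 3: fire δ:  (P0=2, P1=2, P2=1, P3=0, P4=1) → (P0=2, P1=2, P2=1, P3=0, P4=1)

(P0=2, P1=2, P2=1, P3=0, P4=1)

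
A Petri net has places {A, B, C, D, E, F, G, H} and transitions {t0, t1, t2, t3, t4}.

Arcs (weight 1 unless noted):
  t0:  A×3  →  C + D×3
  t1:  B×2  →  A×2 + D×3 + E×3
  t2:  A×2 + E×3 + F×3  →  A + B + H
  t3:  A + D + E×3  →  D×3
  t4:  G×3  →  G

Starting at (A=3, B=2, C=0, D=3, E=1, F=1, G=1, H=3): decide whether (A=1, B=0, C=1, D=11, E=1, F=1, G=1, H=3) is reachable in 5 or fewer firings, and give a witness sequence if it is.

YES — reachable via ⟨t0, t1, t3⟩ (3 firings)

step 1: fire t0:  (A=3, B=2, C=0, D=3, E=1, F=1, G=1, H=3) → (A=0, B=2, C=1, D=6, E=1, F=1, G=1, H=3)
step 2: fire t1:  (A=0, B=2, C=1, D=6, E=1, F=1, G=1, H=3) → (A=2, B=0, C=1, D=9, E=4, F=1, G=1, H=3)
step 3: fire t3:  (A=2, B=0, C=1, D=9, E=4, F=1, G=1, H=3) → (A=1, B=0, C=1, D=11, E=1, F=1, G=1, H=3)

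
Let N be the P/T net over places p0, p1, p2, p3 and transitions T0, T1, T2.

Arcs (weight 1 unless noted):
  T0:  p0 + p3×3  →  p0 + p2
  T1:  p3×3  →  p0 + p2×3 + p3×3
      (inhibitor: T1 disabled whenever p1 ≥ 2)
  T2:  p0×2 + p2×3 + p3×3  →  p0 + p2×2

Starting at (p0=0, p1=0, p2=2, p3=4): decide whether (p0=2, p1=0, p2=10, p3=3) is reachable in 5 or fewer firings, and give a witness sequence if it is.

NO — not reachable within 5 firings

depth 0: 1 marking
depth 1: 2 markings reached so far
depth 2: 4 markings reached so far
depth 3: 7 markings reached so far
depth 4: 10 markings reached so far
depth 5: 13 markings reached so far
target is not among the 13 markings reachable within 5 steps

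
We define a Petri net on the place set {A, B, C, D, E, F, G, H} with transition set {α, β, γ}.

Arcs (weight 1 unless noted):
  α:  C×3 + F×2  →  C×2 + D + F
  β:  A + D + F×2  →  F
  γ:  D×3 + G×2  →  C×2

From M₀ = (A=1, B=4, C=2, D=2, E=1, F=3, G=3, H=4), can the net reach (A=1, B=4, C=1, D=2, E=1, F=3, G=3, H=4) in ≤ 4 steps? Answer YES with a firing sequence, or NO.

depth 0: 1 marking
depth 1: 2 markings reached so far
depth 2: 2 markings reached so far
(frontier empty at depth 2; search complete)
target is not among the 2 markings reachable within 4 steps

NO — not reachable within 4 firings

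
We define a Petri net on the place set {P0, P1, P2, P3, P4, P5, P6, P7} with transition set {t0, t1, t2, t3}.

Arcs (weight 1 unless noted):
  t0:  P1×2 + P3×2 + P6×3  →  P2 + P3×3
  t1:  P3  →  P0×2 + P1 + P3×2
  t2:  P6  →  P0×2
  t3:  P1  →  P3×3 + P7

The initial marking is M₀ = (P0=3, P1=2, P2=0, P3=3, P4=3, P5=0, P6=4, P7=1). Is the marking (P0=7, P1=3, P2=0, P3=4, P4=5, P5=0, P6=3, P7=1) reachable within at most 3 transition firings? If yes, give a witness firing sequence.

depth 0: 1 marking
depth 1: 5 markings reached so far
depth 2: 13 markings reached so far
depth 3: 25 markings reached so far
target is not among the 25 markings reachable within 3 steps

NO — not reachable within 3 firings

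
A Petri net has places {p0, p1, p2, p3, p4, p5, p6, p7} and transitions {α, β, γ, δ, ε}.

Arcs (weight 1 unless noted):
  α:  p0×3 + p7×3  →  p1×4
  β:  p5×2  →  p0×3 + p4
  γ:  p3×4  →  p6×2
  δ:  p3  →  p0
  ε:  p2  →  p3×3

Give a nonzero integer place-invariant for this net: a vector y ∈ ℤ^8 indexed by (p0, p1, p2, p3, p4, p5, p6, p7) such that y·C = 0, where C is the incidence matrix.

Incidence matrix C (rows=places, cols=transitions):
        α    β    γ    δ    ε
   p0  -3    3    0    1    0
   p1   4    0    0    0    0
   p2   0    0    0    0   -1
   p3   0    0   -4   -1    3
   p4   0    1    0    0    0
   p5   0   -2    0    0    0
   p6   0    0    2    0    0
   p7  -3    0    0    0    0

Candidate y = [0, 0, 0, 0, 2, 1, 0, 0]; check y·C column-wise:
  col α: 0·-3 + 0·4 + 2·0 + 1·0 + 0·-3 = 0
  col β: 0·3 + 2·1 + 1·-2 = 0
  col γ: 0·-4 + 2·0 + 1·0 + 0·2 = 0
  col δ: 0·1 + 0·-1 + 2·0 + 1·0 = 0
  col ε: 0·-1 + 0·3 + 2·0 + 1·0 = 0

y = (p0:0, p1:0, p2:0, p3:0, p4:2, p5:1, p6:0, p7:0)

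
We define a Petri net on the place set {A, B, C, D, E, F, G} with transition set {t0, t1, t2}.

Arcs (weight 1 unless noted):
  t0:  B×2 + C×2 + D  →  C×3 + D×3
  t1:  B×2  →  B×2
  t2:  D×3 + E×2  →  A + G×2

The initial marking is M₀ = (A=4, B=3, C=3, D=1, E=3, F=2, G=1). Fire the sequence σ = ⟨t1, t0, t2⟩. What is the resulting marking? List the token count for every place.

step 1: fire t1:  (A=4, B=3, C=3, D=1, E=3, F=2, G=1) → (A=4, B=3, C=3, D=1, E=3, F=2, G=1)
step 2: fire t0:  (A=4, B=3, C=3, D=1, E=3, F=2, G=1) → (A=4, B=1, C=4, D=3, E=3, F=2, G=1)
step 3: fire t2:  (A=4, B=1, C=4, D=3, E=3, F=2, G=1) → (A=5, B=1, C=4, D=0, E=1, F=2, G=3)

(A=5, B=1, C=4, D=0, E=1, F=2, G=3)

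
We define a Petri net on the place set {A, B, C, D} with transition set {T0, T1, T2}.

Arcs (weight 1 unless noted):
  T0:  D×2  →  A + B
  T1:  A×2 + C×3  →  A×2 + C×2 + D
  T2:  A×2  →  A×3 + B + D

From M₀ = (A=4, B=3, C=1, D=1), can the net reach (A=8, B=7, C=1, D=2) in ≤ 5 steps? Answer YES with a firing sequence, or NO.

YES — reachable via ⟨T2, T0, T2, T2⟩ (4 firings)

step 1: fire T2:  (A=4, B=3, C=1, D=1) → (A=5, B=4, C=1, D=2)
step 2: fire T0:  (A=5, B=4, C=1, D=2) → (A=6, B=5, C=1, D=0)
step 3: fire T2:  (A=6, B=5, C=1, D=0) → (A=7, B=6, C=1, D=1)
step 4: fire T2:  (A=7, B=6, C=1, D=1) → (A=8, B=7, C=1, D=2)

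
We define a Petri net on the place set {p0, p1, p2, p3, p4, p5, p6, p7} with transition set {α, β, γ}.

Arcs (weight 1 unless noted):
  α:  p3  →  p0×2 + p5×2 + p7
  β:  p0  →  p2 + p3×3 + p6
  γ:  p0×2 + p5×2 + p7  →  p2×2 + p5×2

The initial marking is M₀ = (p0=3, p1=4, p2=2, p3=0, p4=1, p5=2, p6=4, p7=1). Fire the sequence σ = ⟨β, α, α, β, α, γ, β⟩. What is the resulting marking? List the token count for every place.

step 1: fire β:  (p0=3, p1=4, p2=2, p3=0, p4=1, p5=2, p6=4, p7=1) → (p0=2, p1=4, p2=3, p3=3, p4=1, p5=2, p6=5, p7=1)
step 2: fire α:  (p0=2, p1=4, p2=3, p3=3, p4=1, p5=2, p6=5, p7=1) → (p0=4, p1=4, p2=3, p3=2, p4=1, p5=4, p6=5, p7=2)
step 3: fire α:  (p0=4, p1=4, p2=3, p3=2, p4=1, p5=4, p6=5, p7=2) → (p0=6, p1=4, p2=3, p3=1, p4=1, p5=6, p6=5, p7=3)
step 4: fire β:  (p0=6, p1=4, p2=3, p3=1, p4=1, p5=6, p6=5, p7=3) → (p0=5, p1=4, p2=4, p3=4, p4=1, p5=6, p6=6, p7=3)
step 5: fire α:  (p0=5, p1=4, p2=4, p3=4, p4=1, p5=6, p6=6, p7=3) → (p0=7, p1=4, p2=4, p3=3, p4=1, p5=8, p6=6, p7=4)
step 6: fire γ:  (p0=7, p1=4, p2=4, p3=3, p4=1, p5=8, p6=6, p7=4) → (p0=5, p1=4, p2=6, p3=3, p4=1, p5=8, p6=6, p7=3)
step 7: fire β:  (p0=5, p1=4, p2=6, p3=3, p4=1, p5=8, p6=6, p7=3) → (p0=4, p1=4, p2=7, p3=6, p4=1, p5=8, p6=7, p7=3)

(p0=4, p1=4, p2=7, p3=6, p4=1, p5=8, p6=7, p7=3)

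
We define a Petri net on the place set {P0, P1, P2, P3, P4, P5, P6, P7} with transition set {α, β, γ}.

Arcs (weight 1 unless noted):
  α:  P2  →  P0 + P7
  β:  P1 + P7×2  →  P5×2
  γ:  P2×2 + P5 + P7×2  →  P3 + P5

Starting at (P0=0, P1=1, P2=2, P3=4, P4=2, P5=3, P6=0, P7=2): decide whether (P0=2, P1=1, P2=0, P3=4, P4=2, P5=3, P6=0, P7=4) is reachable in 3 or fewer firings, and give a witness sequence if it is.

step 1: fire α:  (P0=0, P1=1, P2=2, P3=4, P4=2, P5=3, P6=0, P7=2) → (P0=1, P1=1, P2=1, P3=4, P4=2, P5=3, P6=0, P7=3)
step 2: fire α:  (P0=1, P1=1, P2=1, P3=4, P4=2, P5=3, P6=0, P7=3) → (P0=2, P1=1, P2=0, P3=4, P4=2, P5=3, P6=0, P7=4)

YES — reachable via ⟨α, α⟩ (2 firings)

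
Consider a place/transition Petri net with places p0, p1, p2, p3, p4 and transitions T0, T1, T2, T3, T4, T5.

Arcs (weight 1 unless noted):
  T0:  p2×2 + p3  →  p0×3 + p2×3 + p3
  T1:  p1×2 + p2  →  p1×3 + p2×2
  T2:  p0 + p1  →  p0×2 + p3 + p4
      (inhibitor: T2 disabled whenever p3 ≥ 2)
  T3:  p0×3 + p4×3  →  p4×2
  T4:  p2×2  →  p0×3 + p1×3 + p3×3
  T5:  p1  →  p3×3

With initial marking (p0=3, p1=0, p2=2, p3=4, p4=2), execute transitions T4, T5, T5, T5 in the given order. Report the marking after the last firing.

step 1: fire T4:  (p0=3, p1=0, p2=2, p3=4, p4=2) → (p0=6, p1=3, p2=0, p3=7, p4=2)
step 2: fire T5:  (p0=6, p1=3, p2=0, p3=7, p4=2) → (p0=6, p1=2, p2=0, p3=10, p4=2)
step 3: fire T5:  (p0=6, p1=2, p2=0, p3=10, p4=2) → (p0=6, p1=1, p2=0, p3=13, p4=2)
step 4: fire T5:  (p0=6, p1=1, p2=0, p3=13, p4=2) → (p0=6, p1=0, p2=0, p3=16, p4=2)

(p0=6, p1=0, p2=0, p3=16, p4=2)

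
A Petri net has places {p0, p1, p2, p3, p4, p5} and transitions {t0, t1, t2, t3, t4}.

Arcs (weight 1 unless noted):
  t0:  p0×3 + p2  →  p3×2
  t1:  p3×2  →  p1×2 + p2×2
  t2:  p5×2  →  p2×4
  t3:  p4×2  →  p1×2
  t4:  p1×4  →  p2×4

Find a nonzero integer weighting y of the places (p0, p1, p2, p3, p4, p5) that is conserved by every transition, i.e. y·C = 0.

y = (p0:1, p1:1, p2:1, p3:2, p4:1, p5:2)

Incidence matrix C (rows=places, cols=transitions):
       t0   t1   t2   t3   t4
   p0  -3    0    0    0    0
   p1   0    2    0    2   -4
   p2  -1    2    4    0    4
   p3   2   -2    0    0    0
   p4   0    0    0   -2    0
   p5   0    0   -2    0    0

Candidate y = [1, 1, 1, 2, 1, 2]; check y·C column-wise:
  col t0: 1·-3 + 1·0 + 1·-1 + 2·2 + 1·0 + 2·0 = 0
  col t1: 1·0 + 1·2 + 1·2 + 2·-2 + 1·0 + 2·0 = 0
  col t2: 1·0 + 1·0 + 1·4 + 2·0 + 1·0 + 2·-2 = 0
  col t3: 1·0 + 1·2 + 1·0 + 2·0 + 1·-2 + 2·0 = 0
  col t4: 1·0 + 1·-4 + 1·4 + 2·0 + 1·0 + 2·0 = 0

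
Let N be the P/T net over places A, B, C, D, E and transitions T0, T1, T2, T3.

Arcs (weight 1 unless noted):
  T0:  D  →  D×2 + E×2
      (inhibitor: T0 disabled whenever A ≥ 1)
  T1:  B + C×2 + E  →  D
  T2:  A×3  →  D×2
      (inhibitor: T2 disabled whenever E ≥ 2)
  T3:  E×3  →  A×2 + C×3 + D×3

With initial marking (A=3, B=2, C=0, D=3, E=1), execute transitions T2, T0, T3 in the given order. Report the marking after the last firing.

(A=2, B=2, C=3, D=9, E=0)

step 1: fire T2:  (A=3, B=2, C=0, D=3, E=1) → (A=0, B=2, C=0, D=5, E=1)
step 2: fire T0:  (A=0, B=2, C=0, D=5, E=1) → (A=0, B=2, C=0, D=6, E=3)
step 3: fire T3:  (A=0, B=2, C=0, D=6, E=3) → (A=2, B=2, C=3, D=9, E=0)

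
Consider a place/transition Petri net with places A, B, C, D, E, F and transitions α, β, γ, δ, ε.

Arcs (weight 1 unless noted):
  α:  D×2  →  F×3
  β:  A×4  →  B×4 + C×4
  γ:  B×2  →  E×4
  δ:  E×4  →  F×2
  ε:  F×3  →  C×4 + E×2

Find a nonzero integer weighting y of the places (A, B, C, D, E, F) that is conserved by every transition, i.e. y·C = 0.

Incidence matrix C (rows=places, cols=transitions):
        α    β    γ    δ    ε
    A   0   -4    0    0    0
    B   0    4   -2    0    0
    C   0    4    0    0    4
    D  -2    0    0    0    0
    E   0    0    4   -4    2
    F   3    0    0    2   -3

Candidate y = [3, 2, 1, 3, 1, 2]; check y·C column-wise:
  col α: 3·0 + 2·0 + 1·0 + 3·-2 + 1·0 + 2·3 = 0
  col β: 3·-4 + 2·4 + 1·4 + 3·0 + 1·0 + 2·0 = 0
  col γ: 3·0 + 2·-2 + 1·0 + 3·0 + 1·4 + 2·0 = 0
  col δ: 3·0 + 2·0 + 1·0 + 3·0 + 1·-4 + 2·2 = 0
  col ε: 3·0 + 2·0 + 1·4 + 3·0 + 1·2 + 2·-3 = 0

y = (A:3, B:2, C:1, D:3, E:1, F:2)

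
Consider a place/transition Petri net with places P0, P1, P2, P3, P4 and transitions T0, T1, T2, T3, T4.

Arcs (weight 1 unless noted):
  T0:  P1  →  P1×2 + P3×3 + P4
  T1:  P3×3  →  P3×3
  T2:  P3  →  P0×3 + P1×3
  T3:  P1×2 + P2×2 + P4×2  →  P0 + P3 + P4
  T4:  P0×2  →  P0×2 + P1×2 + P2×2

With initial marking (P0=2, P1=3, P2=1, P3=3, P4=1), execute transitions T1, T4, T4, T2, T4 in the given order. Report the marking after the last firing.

(P0=5, P1=12, P2=7, P3=2, P4=1)

step 1: fire T1:  (P0=2, P1=3, P2=1, P3=3, P4=1) → (P0=2, P1=3, P2=1, P3=3, P4=1)
step 2: fire T4:  (P0=2, P1=3, P2=1, P3=3, P4=1) → (P0=2, P1=5, P2=3, P3=3, P4=1)
step 3: fire T4:  (P0=2, P1=5, P2=3, P3=3, P4=1) → (P0=2, P1=7, P2=5, P3=3, P4=1)
step 4: fire T2:  (P0=2, P1=7, P2=5, P3=3, P4=1) → (P0=5, P1=10, P2=5, P3=2, P4=1)
step 5: fire T4:  (P0=5, P1=10, P2=5, P3=2, P4=1) → (P0=5, P1=12, P2=7, P3=2, P4=1)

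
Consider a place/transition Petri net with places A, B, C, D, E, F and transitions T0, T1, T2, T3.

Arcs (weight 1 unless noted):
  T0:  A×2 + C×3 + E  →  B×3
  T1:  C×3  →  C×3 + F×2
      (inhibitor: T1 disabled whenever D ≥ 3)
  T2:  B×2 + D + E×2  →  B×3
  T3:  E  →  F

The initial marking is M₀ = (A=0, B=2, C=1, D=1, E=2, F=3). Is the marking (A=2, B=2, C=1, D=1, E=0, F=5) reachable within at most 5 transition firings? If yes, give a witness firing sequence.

depth 0: 1 marking
depth 1: 3 markings reached so far
depth 2: 4 markings reached so far
depth 3: 4 markings reached so far
(frontier empty at depth 3; search complete)
target is not among the 4 markings reachable within 5 steps

NO — not reachable within 5 firings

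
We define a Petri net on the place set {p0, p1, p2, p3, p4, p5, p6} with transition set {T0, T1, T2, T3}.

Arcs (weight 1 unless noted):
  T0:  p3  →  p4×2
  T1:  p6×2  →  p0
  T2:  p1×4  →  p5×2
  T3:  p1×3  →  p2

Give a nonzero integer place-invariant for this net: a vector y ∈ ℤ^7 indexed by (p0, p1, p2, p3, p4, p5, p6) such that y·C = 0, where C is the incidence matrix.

y = (p0:0, p1:0, p2:0, p3:2, p4:1, p5:0, p6:0)

Incidence matrix C (rows=places, cols=transitions):
       T0   T1   T2   T3
   p0   0    1    0    0
   p1   0    0   -4   -3
   p2   0    0    0    1
   p3  -1    0    0    0
   p4   2    0    0    0
   p5   0    0    2    0
   p6   0   -2    0    0

Candidate y = [0, 0, 0, 2, 1, 0, 0]; check y·C column-wise:
  col T0: 2·-1 + 1·2 = 0
  col T1: 0·1 + 2·0 + 1·0 + 0·-2 = 0
  col T2: 0·-4 + 2·0 + 1·0 + 0·2 = 0
  col T3: 0·-3 + 0·1 + 2·0 + 1·0 = 0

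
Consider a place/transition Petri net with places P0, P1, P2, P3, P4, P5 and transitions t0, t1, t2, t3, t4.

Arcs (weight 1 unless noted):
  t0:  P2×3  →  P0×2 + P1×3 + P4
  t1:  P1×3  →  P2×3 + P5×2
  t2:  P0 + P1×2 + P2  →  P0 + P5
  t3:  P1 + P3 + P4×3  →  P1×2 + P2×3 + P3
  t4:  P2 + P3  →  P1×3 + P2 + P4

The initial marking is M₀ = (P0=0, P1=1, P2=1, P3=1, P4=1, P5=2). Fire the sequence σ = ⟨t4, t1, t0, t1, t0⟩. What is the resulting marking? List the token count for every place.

(P0=4, P1=4, P2=1, P3=0, P4=4, P5=6)

step 1: fire t4:  (P0=0, P1=1, P2=1, P3=1, P4=1, P5=2) → (P0=0, P1=4, P2=1, P3=0, P4=2, P5=2)
step 2: fire t1:  (P0=0, P1=4, P2=1, P3=0, P4=2, P5=2) → (P0=0, P1=1, P2=4, P3=0, P4=2, P5=4)
step 3: fire t0:  (P0=0, P1=1, P2=4, P3=0, P4=2, P5=4) → (P0=2, P1=4, P2=1, P3=0, P4=3, P5=4)
step 4: fire t1:  (P0=2, P1=4, P2=1, P3=0, P4=3, P5=4) → (P0=2, P1=1, P2=4, P3=0, P4=3, P5=6)
step 5: fire t0:  (P0=2, P1=1, P2=4, P3=0, P4=3, P5=6) → (P0=4, P1=4, P2=1, P3=0, P4=4, P5=6)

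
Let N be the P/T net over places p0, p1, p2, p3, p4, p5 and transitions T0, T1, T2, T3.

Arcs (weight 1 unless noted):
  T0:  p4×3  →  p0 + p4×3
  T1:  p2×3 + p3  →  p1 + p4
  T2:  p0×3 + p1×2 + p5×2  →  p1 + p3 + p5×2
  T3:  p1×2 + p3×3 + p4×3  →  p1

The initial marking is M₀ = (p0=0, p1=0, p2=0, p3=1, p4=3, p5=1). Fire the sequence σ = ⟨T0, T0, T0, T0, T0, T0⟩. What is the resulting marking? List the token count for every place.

step 1: fire T0:  (p0=0, p1=0, p2=0, p3=1, p4=3, p5=1) → (p0=1, p1=0, p2=0, p3=1, p4=3, p5=1)
step 2: fire T0:  (p0=1, p1=0, p2=0, p3=1, p4=3, p5=1) → (p0=2, p1=0, p2=0, p3=1, p4=3, p5=1)
step 3: fire T0:  (p0=2, p1=0, p2=0, p3=1, p4=3, p5=1) → (p0=3, p1=0, p2=0, p3=1, p4=3, p5=1)
step 4: fire T0:  (p0=3, p1=0, p2=0, p3=1, p4=3, p5=1) → (p0=4, p1=0, p2=0, p3=1, p4=3, p5=1)
step 5: fire T0:  (p0=4, p1=0, p2=0, p3=1, p4=3, p5=1) → (p0=5, p1=0, p2=0, p3=1, p4=3, p5=1)
step 6: fire T0:  (p0=5, p1=0, p2=0, p3=1, p4=3, p5=1) → (p0=6, p1=0, p2=0, p3=1, p4=3, p5=1)

(p0=6, p1=0, p2=0, p3=1, p4=3, p5=1)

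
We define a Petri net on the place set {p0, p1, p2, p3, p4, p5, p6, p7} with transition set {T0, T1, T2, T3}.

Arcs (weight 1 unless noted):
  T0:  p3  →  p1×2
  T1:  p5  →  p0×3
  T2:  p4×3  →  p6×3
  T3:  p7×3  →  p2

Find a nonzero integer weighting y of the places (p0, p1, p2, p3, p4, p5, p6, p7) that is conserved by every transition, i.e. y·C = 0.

y = (p0:0, p1:1, p2:0, p3:2, p4:0, p5:0, p6:0, p7:0)

Incidence matrix C (rows=places, cols=transitions):
       T0   T1   T2   T3
   p0   0    3    0    0
   p1   2    0    0    0
   p2   0    0    0    1
   p3  -1    0    0    0
   p4   0    0   -3    0
   p5   0   -1    0    0
   p6   0    0    3    0
   p7   0    0    0   -3

Candidate y = [0, 1, 0, 2, 0, 0, 0, 0]; check y·C column-wise:
  col T0: 1·2 + 2·-1 = 0
  col T1: 0·3 + 1·0 + 2·0 + 0·-1 = 0
  col T2: 1·0 + 2·0 + 0·-3 + 0·3 = 0
  col T3: 1·0 + 0·1 + 2·0 + 0·-3 = 0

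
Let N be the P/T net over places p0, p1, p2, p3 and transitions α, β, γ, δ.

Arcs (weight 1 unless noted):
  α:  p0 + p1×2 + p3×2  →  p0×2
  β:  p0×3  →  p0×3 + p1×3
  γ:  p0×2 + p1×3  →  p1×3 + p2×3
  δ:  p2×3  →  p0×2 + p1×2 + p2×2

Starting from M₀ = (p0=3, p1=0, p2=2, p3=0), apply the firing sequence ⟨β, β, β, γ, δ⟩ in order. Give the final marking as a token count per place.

(p0=3, p1=11, p2=4, p3=0)

step 1: fire β:  (p0=3, p1=0, p2=2, p3=0) → (p0=3, p1=3, p2=2, p3=0)
step 2: fire β:  (p0=3, p1=3, p2=2, p3=0) → (p0=3, p1=6, p2=2, p3=0)
step 3: fire β:  (p0=3, p1=6, p2=2, p3=0) → (p0=3, p1=9, p2=2, p3=0)
step 4: fire γ:  (p0=3, p1=9, p2=2, p3=0) → (p0=1, p1=9, p2=5, p3=0)
step 5: fire δ:  (p0=1, p1=9, p2=5, p3=0) → (p0=3, p1=11, p2=4, p3=0)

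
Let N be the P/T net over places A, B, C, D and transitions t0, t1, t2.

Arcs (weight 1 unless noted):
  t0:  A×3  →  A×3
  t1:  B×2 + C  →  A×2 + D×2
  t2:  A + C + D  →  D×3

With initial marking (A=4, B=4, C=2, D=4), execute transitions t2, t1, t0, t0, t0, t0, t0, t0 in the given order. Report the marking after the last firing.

step 1: fire t2:  (A=4, B=4, C=2, D=4) → (A=3, B=4, C=1, D=6)
step 2: fire t1:  (A=3, B=4, C=1, D=6) → (A=5, B=2, C=0, D=8)
step 3: fire t0:  (A=5, B=2, C=0, D=8) → (A=5, B=2, C=0, D=8)
step 4: fire t0:  (A=5, B=2, C=0, D=8) → (A=5, B=2, C=0, D=8)
step 5: fire t0:  (A=5, B=2, C=0, D=8) → (A=5, B=2, C=0, D=8)
step 6: fire t0:  (A=5, B=2, C=0, D=8) → (A=5, B=2, C=0, D=8)
step 7: fire t0:  (A=5, B=2, C=0, D=8) → (A=5, B=2, C=0, D=8)
step 8: fire t0:  (A=5, B=2, C=0, D=8) → (A=5, B=2, C=0, D=8)

(A=5, B=2, C=0, D=8)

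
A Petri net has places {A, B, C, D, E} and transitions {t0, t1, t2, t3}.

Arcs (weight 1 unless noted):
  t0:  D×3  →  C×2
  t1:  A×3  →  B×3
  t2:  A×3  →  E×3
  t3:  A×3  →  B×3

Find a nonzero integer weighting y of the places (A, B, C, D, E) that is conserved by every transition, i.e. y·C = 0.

y = (A:0, B:0, C:3, D:2, E:0)

Incidence matrix C (rows=places, cols=transitions):
       t0   t1   t2   t3
    A   0   -3   -3   -3
    B   0    3    0    3
    C   2    0    0    0
    D  -3    0    0    0
    E   0    0    3    0

Candidate y = [0, 0, 3, 2, 0]; check y·C column-wise:
  col t0: 3·2 + 2·-3 = 0
  col t1: 0·-3 + 0·3 + 3·0 + 2·0 = 0
  col t2: 0·-3 + 3·0 + 2·0 + 0·3 = 0
  col t3: 0·-3 + 0·3 + 3·0 + 2·0 = 0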